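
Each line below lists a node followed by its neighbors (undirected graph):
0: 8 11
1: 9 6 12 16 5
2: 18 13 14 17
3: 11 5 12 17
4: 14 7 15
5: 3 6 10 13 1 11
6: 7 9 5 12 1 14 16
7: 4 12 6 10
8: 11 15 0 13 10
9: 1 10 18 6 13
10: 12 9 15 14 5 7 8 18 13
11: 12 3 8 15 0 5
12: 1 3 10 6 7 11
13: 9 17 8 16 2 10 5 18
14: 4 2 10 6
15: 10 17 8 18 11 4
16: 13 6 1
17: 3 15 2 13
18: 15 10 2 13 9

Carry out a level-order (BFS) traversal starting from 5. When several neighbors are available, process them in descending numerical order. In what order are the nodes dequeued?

5 -> 13 -> 11 -> 10 -> 6 -> 3 -> 1 -> 18 -> 17 -> 16 -> 9 -> 8 -> 2 -> 15 -> 12 -> 0 -> 14 -> 7 -> 4

Visit 5; enqueue 13, 11, 10, 6, 3, 1 → queue [13, 11, 10, 6, 3, 1]
Visit 13; enqueue 18, 17, 16, 9, 8, 2 → queue [11, 10, 6, 3, 1, 18, 17, 16, 9, 8, 2]
Visit 11; enqueue 15, 12, 0 → queue [10, 6, 3, 1, 18, 17, 16, 9, 8, 2, 15, 12, 0]
Visit 10; enqueue 14, 7 → queue [6, 3, 1, 18, 17, 16, 9, 8, 2, 15, 12, 0, 14, 7]
Visit 6 → queue [3, 1, 18, 17, 16, 9, 8, 2, 15, 12, 0, 14, 7]
Visit 3 → queue [1, 18, 17, 16, 9, 8, 2, 15, 12, 0, 14, 7]
Visit 1 → queue [18, 17, 16, 9, 8, 2, 15, 12, 0, 14, 7]
Visit 18 → queue [17, 16, 9, 8, 2, 15, 12, 0, 14, 7]
Visit 17 → queue [16, 9, 8, 2, 15, 12, 0, 14, 7]
Visit 16 → queue [9, 8, 2, 15, 12, 0, 14, 7]
Visit 9 → queue [8, 2, 15, 12, 0, 14, 7]
Visit 8 → queue [2, 15, 12, 0, 14, 7]
Visit 2 → queue [15, 12, 0, 14, 7]
Visit 15; enqueue 4 → queue [12, 0, 14, 7, 4]
Visit 12 → queue [0, 14, 7, 4]
Visit 0 → queue [14, 7, 4]
Visit 14 → queue [7, 4]
Visit 7 → queue [4]
Visit 4 → queue []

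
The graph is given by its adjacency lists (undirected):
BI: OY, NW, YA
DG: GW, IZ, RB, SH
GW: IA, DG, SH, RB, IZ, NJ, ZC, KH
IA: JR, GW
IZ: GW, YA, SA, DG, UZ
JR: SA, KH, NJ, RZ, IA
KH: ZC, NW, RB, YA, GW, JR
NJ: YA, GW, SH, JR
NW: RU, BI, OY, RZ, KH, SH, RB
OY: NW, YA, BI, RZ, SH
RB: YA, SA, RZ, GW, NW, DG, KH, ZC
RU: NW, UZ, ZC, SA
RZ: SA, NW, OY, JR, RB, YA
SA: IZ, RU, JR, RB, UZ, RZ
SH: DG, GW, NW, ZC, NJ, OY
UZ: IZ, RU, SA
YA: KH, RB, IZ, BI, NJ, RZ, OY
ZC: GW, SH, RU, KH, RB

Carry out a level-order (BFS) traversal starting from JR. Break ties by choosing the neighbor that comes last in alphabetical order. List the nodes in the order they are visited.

Visit JR; enqueue SA, RZ, NJ, KH, IA → queue [SA, RZ, NJ, KH, IA]
Visit SA; enqueue UZ, RU, RB, IZ → queue [RZ, NJ, KH, IA, UZ, RU, RB, IZ]
Visit RZ; enqueue YA, OY, NW → queue [NJ, KH, IA, UZ, RU, RB, IZ, YA, OY, NW]
Visit NJ; enqueue SH, GW → queue [KH, IA, UZ, RU, RB, IZ, YA, OY, NW, SH, GW]
Visit KH; enqueue ZC → queue [IA, UZ, RU, RB, IZ, YA, OY, NW, SH, GW, ZC]
Visit IA → queue [UZ, RU, RB, IZ, YA, OY, NW, SH, GW, ZC]
Visit UZ → queue [RU, RB, IZ, YA, OY, NW, SH, GW, ZC]
Visit RU → queue [RB, IZ, YA, OY, NW, SH, GW, ZC]
Visit RB; enqueue DG → queue [IZ, YA, OY, NW, SH, GW, ZC, DG]
Visit IZ → queue [YA, OY, NW, SH, GW, ZC, DG]
Visit YA; enqueue BI → queue [OY, NW, SH, GW, ZC, DG, BI]
Visit OY → queue [NW, SH, GW, ZC, DG, BI]
Visit NW → queue [SH, GW, ZC, DG, BI]
Visit SH → queue [GW, ZC, DG, BI]
Visit GW → queue [ZC, DG, BI]
Visit ZC → queue [DG, BI]
Visit DG → queue [BI]
Visit BI → queue []

JR SA RZ NJ KH IA UZ RU RB IZ YA OY NW SH GW ZC DG BI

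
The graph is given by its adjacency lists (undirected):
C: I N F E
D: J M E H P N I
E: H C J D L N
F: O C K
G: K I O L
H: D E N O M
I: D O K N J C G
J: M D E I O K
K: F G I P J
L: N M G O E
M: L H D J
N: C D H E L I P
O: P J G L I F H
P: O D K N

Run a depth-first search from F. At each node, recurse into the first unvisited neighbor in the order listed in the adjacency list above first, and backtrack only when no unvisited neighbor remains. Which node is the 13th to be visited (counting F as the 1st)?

E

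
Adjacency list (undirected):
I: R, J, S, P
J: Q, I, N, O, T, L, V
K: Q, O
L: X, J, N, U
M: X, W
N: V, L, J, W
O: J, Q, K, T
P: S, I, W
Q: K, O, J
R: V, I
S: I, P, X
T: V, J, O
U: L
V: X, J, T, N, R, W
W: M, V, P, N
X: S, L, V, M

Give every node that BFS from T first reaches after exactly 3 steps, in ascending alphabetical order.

M, P, S, U

Level 0: T
Level 1: J, O, V
Level 2: I, K, L, N, Q, R, W, X
Level 3: M, P, S, U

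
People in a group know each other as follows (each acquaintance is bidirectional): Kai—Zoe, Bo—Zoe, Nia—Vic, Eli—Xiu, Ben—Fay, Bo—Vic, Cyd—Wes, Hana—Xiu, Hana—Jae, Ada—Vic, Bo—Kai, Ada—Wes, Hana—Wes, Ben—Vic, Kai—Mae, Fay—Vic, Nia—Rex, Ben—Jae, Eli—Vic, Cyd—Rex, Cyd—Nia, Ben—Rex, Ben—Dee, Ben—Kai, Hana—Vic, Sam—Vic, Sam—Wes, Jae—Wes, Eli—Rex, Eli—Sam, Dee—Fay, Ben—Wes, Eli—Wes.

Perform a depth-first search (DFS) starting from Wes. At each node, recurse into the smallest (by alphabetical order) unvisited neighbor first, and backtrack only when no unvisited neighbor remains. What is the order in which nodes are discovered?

Wes, Ada, Vic, Ben, Dee, Fay, Jae, Hana, Xiu, Eli, Rex, Cyd, Nia, Sam, Kai, Bo, Zoe, Mae

Visit Wes
Wes → Ada
Ada → Vic
Vic → Ben
Ben → Dee
Dee → Fay
Ben → Jae
Jae → Hana
Hana → Xiu
Xiu → Eli
Eli → Rex
Rex → Cyd
Cyd → Nia
Eli → Sam
Ben → Kai
Kai → Bo
Bo → Zoe
Kai → Mae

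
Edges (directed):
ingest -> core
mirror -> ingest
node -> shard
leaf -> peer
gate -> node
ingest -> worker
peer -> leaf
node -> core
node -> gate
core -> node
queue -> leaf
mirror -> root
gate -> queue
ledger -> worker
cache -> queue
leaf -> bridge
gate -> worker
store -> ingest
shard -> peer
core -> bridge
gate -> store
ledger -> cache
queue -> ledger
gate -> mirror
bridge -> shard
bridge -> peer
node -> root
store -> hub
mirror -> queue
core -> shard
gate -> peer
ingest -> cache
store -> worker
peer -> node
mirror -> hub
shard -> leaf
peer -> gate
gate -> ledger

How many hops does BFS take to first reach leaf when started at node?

2

Level 0: node
Level 1: core, gate, root, shard
Level 2: bridge, leaf, ledger, mirror, peer, queue, store, worker
Level 3: cache, hub, ingest
leaf first appears at level 2.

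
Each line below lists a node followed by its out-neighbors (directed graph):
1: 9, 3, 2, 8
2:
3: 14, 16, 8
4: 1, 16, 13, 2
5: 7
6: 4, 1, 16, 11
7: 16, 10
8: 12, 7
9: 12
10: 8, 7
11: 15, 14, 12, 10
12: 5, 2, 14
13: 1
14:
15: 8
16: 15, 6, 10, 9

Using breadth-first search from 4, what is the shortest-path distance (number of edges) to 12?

Level 0: 4
Level 1: 1, 2, 13, 16
Level 2: 3, 6, 8, 9, 10, 15
Level 3: 7, 11, 12, 14
Level 4: 5
12 first appears at level 3.

3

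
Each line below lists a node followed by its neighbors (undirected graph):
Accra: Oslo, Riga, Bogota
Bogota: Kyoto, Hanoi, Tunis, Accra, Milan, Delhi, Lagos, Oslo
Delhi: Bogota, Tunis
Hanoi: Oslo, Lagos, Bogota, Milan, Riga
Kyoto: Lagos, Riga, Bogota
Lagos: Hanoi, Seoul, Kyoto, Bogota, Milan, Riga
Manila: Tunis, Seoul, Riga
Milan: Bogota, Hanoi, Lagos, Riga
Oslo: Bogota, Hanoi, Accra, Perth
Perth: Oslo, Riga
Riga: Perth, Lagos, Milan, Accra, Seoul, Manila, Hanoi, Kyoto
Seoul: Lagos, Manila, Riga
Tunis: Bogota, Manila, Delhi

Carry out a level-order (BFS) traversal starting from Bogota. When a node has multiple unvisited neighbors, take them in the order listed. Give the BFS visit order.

Visit Bogota; enqueue Kyoto, Hanoi, Tunis, Accra, Milan, Delhi, Lagos, Oslo → queue [Kyoto, Hanoi, Tunis, Accra, Milan, Delhi, Lagos, Oslo]
Visit Kyoto; enqueue Riga → queue [Hanoi, Tunis, Accra, Milan, Delhi, Lagos, Oslo, Riga]
Visit Hanoi → queue [Tunis, Accra, Milan, Delhi, Lagos, Oslo, Riga]
Visit Tunis; enqueue Manila → queue [Accra, Milan, Delhi, Lagos, Oslo, Riga, Manila]
Visit Accra → queue [Milan, Delhi, Lagos, Oslo, Riga, Manila]
Visit Milan → queue [Delhi, Lagos, Oslo, Riga, Manila]
Visit Delhi → queue [Lagos, Oslo, Riga, Manila]
Visit Lagos; enqueue Seoul → queue [Oslo, Riga, Manila, Seoul]
Visit Oslo; enqueue Perth → queue [Riga, Manila, Seoul, Perth]
Visit Riga → queue [Manila, Seoul, Perth]
Visit Manila → queue [Seoul, Perth]
Visit Seoul → queue [Perth]
Visit Perth → queue []

Bogota -> Kyoto -> Hanoi -> Tunis -> Accra -> Milan -> Delhi -> Lagos -> Oslo -> Riga -> Manila -> Seoul -> Perth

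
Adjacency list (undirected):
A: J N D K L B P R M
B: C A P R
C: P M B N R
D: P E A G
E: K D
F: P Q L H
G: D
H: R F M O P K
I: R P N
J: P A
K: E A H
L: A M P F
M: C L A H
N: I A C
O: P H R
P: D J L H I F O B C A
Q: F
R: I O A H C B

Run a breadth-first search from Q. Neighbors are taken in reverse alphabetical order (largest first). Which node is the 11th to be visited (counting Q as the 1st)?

B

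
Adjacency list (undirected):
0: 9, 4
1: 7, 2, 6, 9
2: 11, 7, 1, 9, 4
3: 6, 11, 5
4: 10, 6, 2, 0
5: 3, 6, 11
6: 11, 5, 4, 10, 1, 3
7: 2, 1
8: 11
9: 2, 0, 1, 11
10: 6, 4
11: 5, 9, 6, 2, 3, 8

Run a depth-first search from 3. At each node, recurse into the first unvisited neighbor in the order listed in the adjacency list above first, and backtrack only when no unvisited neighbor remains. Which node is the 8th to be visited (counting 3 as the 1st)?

1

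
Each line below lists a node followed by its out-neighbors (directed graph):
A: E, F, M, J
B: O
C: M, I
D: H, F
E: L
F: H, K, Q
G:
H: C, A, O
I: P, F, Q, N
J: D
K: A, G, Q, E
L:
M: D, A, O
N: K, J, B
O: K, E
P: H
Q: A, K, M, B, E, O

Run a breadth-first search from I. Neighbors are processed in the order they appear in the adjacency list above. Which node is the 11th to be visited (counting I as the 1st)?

Visit I; enqueue P, F, Q, N → queue [P, F, Q, N]
Visit P; enqueue H → queue [F, Q, N, H]
Visit F; enqueue K → queue [Q, N, H, K]
Visit Q; enqueue A, M, B, E, O → queue [N, H, K, A, M, B, E, O]
Visit N; enqueue J → queue [H, K, A, M, B, E, O, J]
Visit H; enqueue C → queue [K, A, M, B, E, O, J, C]
Visit K; enqueue G → queue [A, M, B, E, O, J, C, G]
Visit A → queue [M, B, E, O, J, C, G]
Visit M; enqueue D → queue [B, E, O, J, C, G, D]
Visit B → queue [E, O, J, C, G, D]
Visit E; enqueue L → queue [O, J, C, G, D, L]
Visit O → queue [J, C, G, D, L]
Visit J → queue [C, G, D, L]
Visit C → queue [G, D, L]
Visit G → queue [D, L]
Visit D → queue [L]
Visit L → queue []

Visit order: I, P, F, Q, N, H, K, A, M, B, E, O, J, C, G, D, L

E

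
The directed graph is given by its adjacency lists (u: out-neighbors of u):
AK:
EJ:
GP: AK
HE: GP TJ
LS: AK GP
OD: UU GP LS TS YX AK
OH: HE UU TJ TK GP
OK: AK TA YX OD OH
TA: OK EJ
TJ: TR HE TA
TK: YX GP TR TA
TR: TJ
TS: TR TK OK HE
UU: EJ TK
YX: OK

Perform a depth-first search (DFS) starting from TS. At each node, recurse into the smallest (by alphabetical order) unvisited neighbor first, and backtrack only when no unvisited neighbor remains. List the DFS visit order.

TS -> HE -> GP -> AK -> TJ -> TA -> EJ -> OK -> OD -> LS -> UU -> TK -> TR -> YX -> OH

Visit TS
TS → HE
HE → GP
GP → AK
HE → TJ
TJ → TA
TA → EJ
TA → OK
OK → OD
OD → LS
OD → UU
UU → TK
TK → TR
TK → YX
OK → OH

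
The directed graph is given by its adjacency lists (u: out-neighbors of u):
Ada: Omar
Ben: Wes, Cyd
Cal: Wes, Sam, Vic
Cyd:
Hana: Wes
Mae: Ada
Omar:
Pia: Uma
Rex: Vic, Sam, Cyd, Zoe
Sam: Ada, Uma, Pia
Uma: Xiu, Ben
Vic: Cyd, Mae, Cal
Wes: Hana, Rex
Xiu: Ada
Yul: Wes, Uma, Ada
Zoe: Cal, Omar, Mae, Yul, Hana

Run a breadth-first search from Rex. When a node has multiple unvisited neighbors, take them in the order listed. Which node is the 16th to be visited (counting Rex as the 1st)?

Visit Rex; enqueue Vic, Sam, Cyd, Zoe → queue [Vic, Sam, Cyd, Zoe]
Visit Vic; enqueue Mae, Cal → queue [Sam, Cyd, Zoe, Mae, Cal]
Visit Sam; enqueue Ada, Uma, Pia → queue [Cyd, Zoe, Mae, Cal, Ada, Uma, Pia]
Visit Cyd → queue [Zoe, Mae, Cal, Ada, Uma, Pia]
Visit Zoe; enqueue Omar, Yul, Hana → queue [Mae, Cal, Ada, Uma, Pia, Omar, Yul, Hana]
Visit Mae → queue [Cal, Ada, Uma, Pia, Omar, Yul, Hana]
Visit Cal; enqueue Wes → queue [Ada, Uma, Pia, Omar, Yul, Hana, Wes]
Visit Ada → queue [Uma, Pia, Omar, Yul, Hana, Wes]
Visit Uma; enqueue Xiu, Ben → queue [Pia, Omar, Yul, Hana, Wes, Xiu, Ben]
Visit Pia → queue [Omar, Yul, Hana, Wes, Xiu, Ben]
Visit Omar → queue [Yul, Hana, Wes, Xiu, Ben]
Visit Yul → queue [Hana, Wes, Xiu, Ben]
Visit Hana → queue [Wes, Xiu, Ben]
Visit Wes → queue [Xiu, Ben]
Visit Xiu → queue [Ben]
Visit Ben → queue []

Visit order: Rex, Vic, Sam, Cyd, Zoe, Mae, Cal, Ada, Uma, Pia, Omar, Yul, Hana, Wes, Xiu, Ben

Ben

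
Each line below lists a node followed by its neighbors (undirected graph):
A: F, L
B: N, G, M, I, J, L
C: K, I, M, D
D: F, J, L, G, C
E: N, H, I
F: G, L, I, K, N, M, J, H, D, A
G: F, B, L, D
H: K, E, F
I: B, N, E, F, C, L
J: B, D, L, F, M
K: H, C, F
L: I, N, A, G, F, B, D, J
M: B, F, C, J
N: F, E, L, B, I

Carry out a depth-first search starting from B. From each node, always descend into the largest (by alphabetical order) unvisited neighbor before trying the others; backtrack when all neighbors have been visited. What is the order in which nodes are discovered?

B N L J M F K H E I C D G A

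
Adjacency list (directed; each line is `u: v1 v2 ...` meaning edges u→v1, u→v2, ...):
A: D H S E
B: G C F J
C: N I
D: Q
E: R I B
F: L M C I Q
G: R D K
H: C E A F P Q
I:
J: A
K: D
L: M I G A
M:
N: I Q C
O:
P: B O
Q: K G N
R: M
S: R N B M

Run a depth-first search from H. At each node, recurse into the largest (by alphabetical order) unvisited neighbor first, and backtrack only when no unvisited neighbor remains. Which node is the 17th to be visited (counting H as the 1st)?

Visit H
H → Q
Q → N
N → I
N → C
Q → K
K → D
Q → G
G → R
R → M
H → P
P → O
P → B
B → J
J → A
A → S
A → E
B → F
F → L

Visit order: H, Q, N, I, C, K, D, G, R, M, P, O, B, J, A, S, E, F, L

E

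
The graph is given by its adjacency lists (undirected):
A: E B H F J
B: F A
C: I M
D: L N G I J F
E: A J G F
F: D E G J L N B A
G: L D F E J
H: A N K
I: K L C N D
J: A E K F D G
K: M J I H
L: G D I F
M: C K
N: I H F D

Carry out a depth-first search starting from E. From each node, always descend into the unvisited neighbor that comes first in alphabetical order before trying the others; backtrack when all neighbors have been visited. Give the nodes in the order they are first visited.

Visit E
E → A
A → B
B → F
F → D
D → G
G → J
J → K
K → H
H → N
N → I
I → C
C → M
I → L

E A B F D G J K H N I C M L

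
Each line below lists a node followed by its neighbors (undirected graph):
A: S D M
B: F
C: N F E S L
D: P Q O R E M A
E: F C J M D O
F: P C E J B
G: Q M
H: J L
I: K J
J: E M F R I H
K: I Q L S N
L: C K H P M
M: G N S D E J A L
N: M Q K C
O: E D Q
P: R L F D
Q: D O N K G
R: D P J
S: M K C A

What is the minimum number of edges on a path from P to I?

Level 0: P
Level 1: D, F, L, R
Level 2: A, B, C, E, H, J, K, M, O, Q
Level 3: G, I, N, S
I first appears at level 3.

3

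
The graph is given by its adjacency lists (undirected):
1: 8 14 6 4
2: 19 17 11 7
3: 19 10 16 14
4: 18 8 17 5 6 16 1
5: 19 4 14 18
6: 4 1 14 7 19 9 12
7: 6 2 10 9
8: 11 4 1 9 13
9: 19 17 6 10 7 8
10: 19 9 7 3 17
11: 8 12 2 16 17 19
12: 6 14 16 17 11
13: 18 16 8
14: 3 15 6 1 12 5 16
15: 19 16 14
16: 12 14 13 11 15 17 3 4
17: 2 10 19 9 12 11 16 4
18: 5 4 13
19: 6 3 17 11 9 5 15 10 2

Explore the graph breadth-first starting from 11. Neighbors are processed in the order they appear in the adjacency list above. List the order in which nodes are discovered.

Visit 11; enqueue 8, 12, 2, 16, 17, 19 → queue [8, 12, 2, 16, 17, 19]
Visit 8; enqueue 4, 1, 9, 13 → queue [12, 2, 16, 17, 19, 4, 1, 9, 13]
Visit 12; enqueue 6, 14 → queue [2, 16, 17, 19, 4, 1, 9, 13, 6, 14]
Visit 2; enqueue 7 → queue [16, 17, 19, 4, 1, 9, 13, 6, 14, 7]
Visit 16; enqueue 15, 3 → queue [17, 19, 4, 1, 9, 13, 6, 14, 7, 15, 3]
Visit 17; enqueue 10 → queue [19, 4, 1, 9, 13, 6, 14, 7, 15, 3, 10]
Visit 19; enqueue 5 → queue [4, 1, 9, 13, 6, 14, 7, 15, 3, 10, 5]
Visit 4; enqueue 18 → queue [1, 9, 13, 6, 14, 7, 15, 3, 10, 5, 18]
Visit 1 → queue [9, 13, 6, 14, 7, 15, 3, 10, 5, 18]
Visit 9 → queue [13, 6, 14, 7, 15, 3, 10, 5, 18]
Visit 13 → queue [6, 14, 7, 15, 3, 10, 5, 18]
Visit 6 → queue [14, 7, 15, 3, 10, 5, 18]
Visit 14 → queue [7, 15, 3, 10, 5, 18]
Visit 7 → queue [15, 3, 10, 5, 18]
Visit 15 → queue [3, 10, 5, 18]
Visit 3 → queue [10, 5, 18]
Visit 10 → queue [5, 18]
Visit 5 → queue [18]
Visit 18 → queue []

11 -> 8 -> 12 -> 2 -> 16 -> 17 -> 19 -> 4 -> 1 -> 9 -> 13 -> 6 -> 14 -> 7 -> 15 -> 3 -> 10 -> 5 -> 18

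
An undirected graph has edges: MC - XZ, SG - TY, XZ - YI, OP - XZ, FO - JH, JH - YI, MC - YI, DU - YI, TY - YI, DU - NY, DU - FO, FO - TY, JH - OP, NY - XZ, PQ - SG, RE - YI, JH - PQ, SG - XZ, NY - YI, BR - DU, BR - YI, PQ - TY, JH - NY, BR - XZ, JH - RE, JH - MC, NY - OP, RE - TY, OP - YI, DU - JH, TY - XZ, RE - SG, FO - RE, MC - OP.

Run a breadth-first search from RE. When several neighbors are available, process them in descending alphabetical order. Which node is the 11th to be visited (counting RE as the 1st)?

DU

Visit RE; enqueue YI, TY, SG, JH, FO → queue [YI, TY, SG, JH, FO]
Visit YI; enqueue XZ, OP, NY, MC, DU, BR → queue [TY, SG, JH, FO, XZ, OP, NY, MC, DU, BR]
Visit TY; enqueue PQ → queue [SG, JH, FO, XZ, OP, NY, MC, DU, BR, PQ]
Visit SG → queue [JH, FO, XZ, OP, NY, MC, DU, BR, PQ]
Visit JH → queue [FO, XZ, OP, NY, MC, DU, BR, PQ]
Visit FO → queue [XZ, OP, NY, MC, DU, BR, PQ]
Visit XZ → queue [OP, NY, MC, DU, BR, PQ]
Visit OP → queue [NY, MC, DU, BR, PQ]
Visit NY → queue [MC, DU, BR, PQ]
Visit MC → queue [DU, BR, PQ]
Visit DU → queue [BR, PQ]
Visit BR → queue [PQ]
Visit PQ → queue []

Visit order: RE, YI, TY, SG, JH, FO, XZ, OP, NY, MC, DU, BR, PQ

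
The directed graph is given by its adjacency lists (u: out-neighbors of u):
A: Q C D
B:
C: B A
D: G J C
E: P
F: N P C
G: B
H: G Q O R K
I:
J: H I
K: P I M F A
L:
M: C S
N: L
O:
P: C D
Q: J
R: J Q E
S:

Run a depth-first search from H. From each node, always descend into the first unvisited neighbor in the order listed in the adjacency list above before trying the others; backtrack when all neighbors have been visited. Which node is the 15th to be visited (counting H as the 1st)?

M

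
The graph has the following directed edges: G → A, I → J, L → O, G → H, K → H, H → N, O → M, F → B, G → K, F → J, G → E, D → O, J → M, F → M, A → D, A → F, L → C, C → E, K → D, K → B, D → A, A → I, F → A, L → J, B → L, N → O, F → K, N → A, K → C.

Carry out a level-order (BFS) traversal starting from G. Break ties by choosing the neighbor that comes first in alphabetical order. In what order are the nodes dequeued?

G A E H K D F I N B C O J M L

Visit G; enqueue A, E, H, K → queue [A, E, H, K]
Visit A; enqueue D, F, I → queue [E, H, K, D, F, I]
Visit E → queue [H, K, D, F, I]
Visit H; enqueue N → queue [K, D, F, I, N]
Visit K; enqueue B, C → queue [D, F, I, N, B, C]
Visit D; enqueue O → queue [F, I, N, B, C, O]
Visit F; enqueue J, M → queue [I, N, B, C, O, J, M]
Visit I → queue [N, B, C, O, J, M]
Visit N → queue [B, C, O, J, M]
Visit B; enqueue L → queue [C, O, J, M, L]
Visit C → queue [O, J, M, L]
Visit O → queue [J, M, L]
Visit J → queue [M, L]
Visit M → queue [L]
Visit L → queue []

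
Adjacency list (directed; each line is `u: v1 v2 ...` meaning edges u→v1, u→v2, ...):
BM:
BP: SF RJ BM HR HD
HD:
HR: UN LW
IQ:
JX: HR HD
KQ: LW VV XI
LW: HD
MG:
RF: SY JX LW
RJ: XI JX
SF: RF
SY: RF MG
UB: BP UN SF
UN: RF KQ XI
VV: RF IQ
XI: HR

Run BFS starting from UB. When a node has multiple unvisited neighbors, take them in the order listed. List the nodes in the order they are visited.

UB -> BP -> UN -> SF -> RJ -> BM -> HR -> HD -> RF -> KQ -> XI -> JX -> LW -> SY -> VV -> MG -> IQ

Visit UB; enqueue BP, UN, SF → queue [BP, UN, SF]
Visit BP; enqueue RJ, BM, HR, HD → queue [UN, SF, RJ, BM, HR, HD]
Visit UN; enqueue RF, KQ, XI → queue [SF, RJ, BM, HR, HD, RF, KQ, XI]
Visit SF → queue [RJ, BM, HR, HD, RF, KQ, XI]
Visit RJ; enqueue JX → queue [BM, HR, HD, RF, KQ, XI, JX]
Visit BM → queue [HR, HD, RF, KQ, XI, JX]
Visit HR; enqueue LW → queue [HD, RF, KQ, XI, JX, LW]
Visit HD → queue [RF, KQ, XI, JX, LW]
Visit RF; enqueue SY → queue [KQ, XI, JX, LW, SY]
Visit KQ; enqueue VV → queue [XI, JX, LW, SY, VV]
Visit XI → queue [JX, LW, SY, VV]
Visit JX → queue [LW, SY, VV]
Visit LW → queue [SY, VV]
Visit SY; enqueue MG → queue [VV, MG]
Visit VV; enqueue IQ → queue [MG, IQ]
Visit MG → queue [IQ]
Visit IQ → queue []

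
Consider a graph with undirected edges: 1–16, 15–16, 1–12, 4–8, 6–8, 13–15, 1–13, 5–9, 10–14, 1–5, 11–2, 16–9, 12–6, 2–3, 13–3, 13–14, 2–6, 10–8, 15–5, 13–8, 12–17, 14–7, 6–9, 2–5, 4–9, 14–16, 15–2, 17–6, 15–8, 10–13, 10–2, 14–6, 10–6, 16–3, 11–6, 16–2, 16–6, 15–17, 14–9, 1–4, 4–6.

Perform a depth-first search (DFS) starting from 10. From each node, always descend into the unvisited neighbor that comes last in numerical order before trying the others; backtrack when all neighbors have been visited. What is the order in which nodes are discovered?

Visit 10
10 → 14
14 → 16
16 → 15
15 → 17
17 → 12
12 → 6
6 → 11
11 → 2
2 → 5
5 → 9
9 → 4
4 → 8
8 → 13
13 → 3
13 → 1
14 → 7

10 -> 14 -> 16 -> 15 -> 17 -> 12 -> 6 -> 11 -> 2 -> 5 -> 9 -> 4 -> 8 -> 13 -> 3 -> 1 -> 7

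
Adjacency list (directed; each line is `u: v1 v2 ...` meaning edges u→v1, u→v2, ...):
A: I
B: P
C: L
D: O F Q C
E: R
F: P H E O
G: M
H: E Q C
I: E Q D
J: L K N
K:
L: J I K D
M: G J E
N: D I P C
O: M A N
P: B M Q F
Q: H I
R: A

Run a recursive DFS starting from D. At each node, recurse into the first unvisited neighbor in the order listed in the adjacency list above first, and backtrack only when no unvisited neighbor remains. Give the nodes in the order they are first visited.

Visit D
D → O
O → M
M → G
M → J
J → L
L → I
I → E
E → R
R → A
I → Q
Q → H
H → C
L → K
J → N
N → P
P → B
P → F

D, O, M, G, J, L, I, E, R, A, Q, H, C, K, N, P, B, F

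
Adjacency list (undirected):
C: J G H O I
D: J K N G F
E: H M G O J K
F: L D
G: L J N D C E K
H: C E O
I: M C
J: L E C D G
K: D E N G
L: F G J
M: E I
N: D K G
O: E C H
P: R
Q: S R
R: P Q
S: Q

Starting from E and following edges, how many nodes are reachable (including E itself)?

13

BFS from E visits: E, G, H, J, K, M, O, C, D, L, N, I, F
Reachable nodes: 13 of 17 total.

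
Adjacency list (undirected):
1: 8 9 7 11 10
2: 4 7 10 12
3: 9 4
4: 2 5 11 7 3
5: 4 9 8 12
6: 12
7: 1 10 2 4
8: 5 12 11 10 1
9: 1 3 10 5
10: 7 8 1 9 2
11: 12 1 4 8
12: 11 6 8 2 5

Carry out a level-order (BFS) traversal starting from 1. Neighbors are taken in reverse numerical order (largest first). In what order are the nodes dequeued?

1 -> 11 -> 10 -> 9 -> 8 -> 7 -> 12 -> 4 -> 2 -> 5 -> 3 -> 6

Visit 1; enqueue 11, 10, 9, 8, 7 → queue [11, 10, 9, 8, 7]
Visit 11; enqueue 12, 4 → queue [10, 9, 8, 7, 12, 4]
Visit 10; enqueue 2 → queue [9, 8, 7, 12, 4, 2]
Visit 9; enqueue 5, 3 → queue [8, 7, 12, 4, 2, 5, 3]
Visit 8 → queue [7, 12, 4, 2, 5, 3]
Visit 7 → queue [12, 4, 2, 5, 3]
Visit 12; enqueue 6 → queue [4, 2, 5, 3, 6]
Visit 4 → queue [2, 5, 3, 6]
Visit 2 → queue [5, 3, 6]
Visit 5 → queue [3, 6]
Visit 3 → queue [6]
Visit 6 → queue []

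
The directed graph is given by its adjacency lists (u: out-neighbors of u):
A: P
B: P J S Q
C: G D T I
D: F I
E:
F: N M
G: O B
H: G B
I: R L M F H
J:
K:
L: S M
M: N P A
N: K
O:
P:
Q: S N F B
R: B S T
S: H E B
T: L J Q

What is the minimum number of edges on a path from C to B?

Level 0: C
Level 1: D, G, I, T
Level 2: B, F, H, J, L, M, O, Q, R
Level 3: A, N, P, S
Level 4: E, K
B first appears at level 2.

2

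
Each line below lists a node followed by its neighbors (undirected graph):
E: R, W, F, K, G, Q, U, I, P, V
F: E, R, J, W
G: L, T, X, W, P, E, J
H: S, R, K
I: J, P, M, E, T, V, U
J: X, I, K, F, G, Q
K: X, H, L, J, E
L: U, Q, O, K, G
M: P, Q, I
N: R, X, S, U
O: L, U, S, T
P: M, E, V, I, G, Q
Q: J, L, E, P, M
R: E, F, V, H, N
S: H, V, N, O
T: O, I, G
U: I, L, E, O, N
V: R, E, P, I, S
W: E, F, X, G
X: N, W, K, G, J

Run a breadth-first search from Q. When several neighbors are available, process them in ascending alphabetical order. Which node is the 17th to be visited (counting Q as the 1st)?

Visit Q; enqueue E, J, L, M, P → queue [E, J, L, M, P]
Visit E; enqueue F, G, I, K, R, U, V, W → queue [J, L, M, P, F, G, I, K, R, U, V, W]
Visit J; enqueue X → queue [L, M, P, F, G, I, K, R, U, V, W, X]
Visit L; enqueue O → queue [M, P, F, G, I, K, R, U, V, W, X, O]
Visit M → queue [P, F, G, I, K, R, U, V, W, X, O]
Visit P → queue [F, G, I, K, R, U, V, W, X, O]
Visit F → queue [G, I, K, R, U, V, W, X, O]
Visit G; enqueue T → queue [I, K, R, U, V, W, X, O, T]
Visit I → queue [K, R, U, V, W, X, O, T]
Visit K; enqueue H → queue [R, U, V, W, X, O, T, H]
Visit R; enqueue N → queue [U, V, W, X, O, T, H, N]
Visit U → queue [V, W, X, O, T, H, N]
Visit V; enqueue S → queue [W, X, O, T, H, N, S]
Visit W → queue [X, O, T, H, N, S]
Visit X → queue [O, T, H, N, S]
Visit O → queue [T, H, N, S]
Visit T → queue [H, N, S]
Visit H → queue [N, S]
Visit N → queue [S]
Visit S → queue []

Visit order: Q, E, J, L, M, P, F, G, I, K, R, U, V, W, X, O, T, H, N, S

T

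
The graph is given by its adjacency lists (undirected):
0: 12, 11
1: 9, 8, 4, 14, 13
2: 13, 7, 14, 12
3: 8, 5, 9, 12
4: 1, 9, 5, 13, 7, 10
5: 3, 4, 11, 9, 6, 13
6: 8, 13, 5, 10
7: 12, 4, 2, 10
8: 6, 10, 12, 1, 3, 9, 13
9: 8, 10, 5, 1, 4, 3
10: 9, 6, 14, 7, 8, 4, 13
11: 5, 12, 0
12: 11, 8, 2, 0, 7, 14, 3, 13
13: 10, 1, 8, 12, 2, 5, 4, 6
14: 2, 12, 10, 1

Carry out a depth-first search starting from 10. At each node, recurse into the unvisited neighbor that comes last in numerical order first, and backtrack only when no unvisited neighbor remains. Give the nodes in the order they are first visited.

10, 14, 12, 13, 8, 9, 5, 11, 0, 6, 4, 7, 2, 1, 3

Visit 10
10 → 14
14 → 12
12 → 13
13 → 8
8 → 9
9 → 5
5 → 11
11 → 0
5 → 6
5 → 4
4 → 7
7 → 2
4 → 1
5 → 3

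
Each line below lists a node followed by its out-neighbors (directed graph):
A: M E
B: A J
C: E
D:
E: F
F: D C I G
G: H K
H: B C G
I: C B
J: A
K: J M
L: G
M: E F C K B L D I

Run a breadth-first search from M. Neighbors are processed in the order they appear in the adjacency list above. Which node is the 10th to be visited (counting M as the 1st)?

Visit M; enqueue E, F, C, K, B, L, D, I → queue [E, F, C, K, B, L, D, I]
Visit E → queue [F, C, K, B, L, D, I]
Visit F; enqueue G → queue [C, K, B, L, D, I, G]
Visit C → queue [K, B, L, D, I, G]
Visit K; enqueue J → queue [B, L, D, I, G, J]
Visit B; enqueue A → queue [L, D, I, G, J, A]
Visit L → queue [D, I, G, J, A]
Visit D → queue [I, G, J, A]
Visit I → queue [G, J, A]
Visit G; enqueue H → queue [J, A, H]
Visit J → queue [A, H]
Visit A → queue [H]
Visit H → queue []

Visit order: M, E, F, C, K, B, L, D, I, G, J, A, H

G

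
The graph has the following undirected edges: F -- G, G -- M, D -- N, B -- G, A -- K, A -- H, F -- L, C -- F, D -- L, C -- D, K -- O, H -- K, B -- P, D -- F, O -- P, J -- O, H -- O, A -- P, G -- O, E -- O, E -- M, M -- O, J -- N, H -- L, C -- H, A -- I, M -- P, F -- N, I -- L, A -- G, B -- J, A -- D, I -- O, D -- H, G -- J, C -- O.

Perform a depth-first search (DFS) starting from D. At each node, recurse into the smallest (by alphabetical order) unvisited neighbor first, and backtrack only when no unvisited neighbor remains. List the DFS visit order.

D → A → G → B → J → N → F → C → H → K → O → E → M → P → I → L

Visit D
D → A
A → G
G → B
B → J
J → N
N → F
F → C
C → H
H → K
K → O
O → E
E → M
M → P
O → I
I → L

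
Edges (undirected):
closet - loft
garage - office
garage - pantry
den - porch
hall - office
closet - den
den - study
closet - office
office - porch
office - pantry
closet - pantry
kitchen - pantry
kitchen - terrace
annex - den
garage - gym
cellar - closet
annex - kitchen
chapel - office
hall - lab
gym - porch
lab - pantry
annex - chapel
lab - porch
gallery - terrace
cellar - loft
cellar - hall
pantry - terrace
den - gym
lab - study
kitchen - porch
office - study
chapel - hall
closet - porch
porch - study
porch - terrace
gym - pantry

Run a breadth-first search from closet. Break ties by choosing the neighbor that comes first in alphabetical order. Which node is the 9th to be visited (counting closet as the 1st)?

annex

Visit closet; enqueue cellar, den, loft, office, pantry, porch → queue [cellar, den, loft, office, pantry, porch]
Visit cellar; enqueue hall → queue [den, loft, office, pantry, porch, hall]
Visit den; enqueue annex, gym, study → queue [loft, office, pantry, porch, hall, annex, gym, study]
Visit loft → queue [office, pantry, porch, hall, annex, gym, study]
Visit office; enqueue chapel, garage → queue [pantry, porch, hall, annex, gym, study, chapel, garage]
Visit pantry; enqueue kitchen, lab, terrace → queue [porch, hall, annex, gym, study, chapel, garage, kitchen, lab, terrace]
Visit porch → queue [hall, annex, gym, study, chapel, garage, kitchen, lab, terrace]
Visit hall → queue [annex, gym, study, chapel, garage, kitchen, lab, terrace]
Visit annex → queue [gym, study, chapel, garage, kitchen, lab, terrace]
Visit gym → queue [study, chapel, garage, kitchen, lab, terrace]
Visit study → queue [chapel, garage, kitchen, lab, terrace]
Visit chapel → queue [garage, kitchen, lab, terrace]
Visit garage → queue [kitchen, lab, terrace]
Visit kitchen → queue [lab, terrace]
Visit lab → queue [terrace]
Visit terrace; enqueue gallery → queue [gallery]
Visit gallery → queue []

Visit order: closet, cellar, den, loft, office, pantry, porch, hall, annex, gym, study, chapel, garage, kitchen, lab, terrace, gallery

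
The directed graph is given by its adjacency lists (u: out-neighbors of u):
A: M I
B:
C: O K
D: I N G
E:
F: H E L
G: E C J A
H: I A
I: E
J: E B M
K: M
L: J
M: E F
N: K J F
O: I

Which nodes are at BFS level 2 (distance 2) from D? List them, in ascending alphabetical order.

A, C, E, F, J, K

Level 0: D
Level 1: G, I, N
Level 2: A, C, E, F, J, K
Level 3: B, H, L, M, O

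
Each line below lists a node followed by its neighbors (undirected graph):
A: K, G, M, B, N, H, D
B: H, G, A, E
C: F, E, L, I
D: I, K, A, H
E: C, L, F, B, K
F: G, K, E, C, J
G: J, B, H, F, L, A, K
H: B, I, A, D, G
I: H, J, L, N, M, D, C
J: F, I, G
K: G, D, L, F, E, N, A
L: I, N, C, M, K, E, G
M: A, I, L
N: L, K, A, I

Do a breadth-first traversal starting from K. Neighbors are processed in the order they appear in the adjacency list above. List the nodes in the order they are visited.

K, G, D, L, F, E, N, A, J, B, H, I, C, M

Visit K; enqueue G, D, L, F, E, N, A → queue [G, D, L, F, E, N, A]
Visit G; enqueue J, B, H → queue [D, L, F, E, N, A, J, B, H]
Visit D; enqueue I → queue [L, F, E, N, A, J, B, H, I]
Visit L; enqueue C, M → queue [F, E, N, A, J, B, H, I, C, M]
Visit F → queue [E, N, A, J, B, H, I, C, M]
Visit E → queue [N, A, J, B, H, I, C, M]
Visit N → queue [A, J, B, H, I, C, M]
Visit A → queue [J, B, H, I, C, M]
Visit J → queue [B, H, I, C, M]
Visit B → queue [H, I, C, M]
Visit H → queue [I, C, M]
Visit I → queue [C, M]
Visit C → queue [M]
Visit M → queue []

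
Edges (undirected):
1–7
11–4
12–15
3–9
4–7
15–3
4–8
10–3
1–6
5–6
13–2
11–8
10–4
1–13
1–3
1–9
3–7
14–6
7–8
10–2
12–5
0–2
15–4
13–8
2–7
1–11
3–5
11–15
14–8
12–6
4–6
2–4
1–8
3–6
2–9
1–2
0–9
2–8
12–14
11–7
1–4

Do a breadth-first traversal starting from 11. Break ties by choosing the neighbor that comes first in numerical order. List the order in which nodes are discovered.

Visit 11; enqueue 1, 4, 7, 8, 15 → queue [1, 4, 7, 8, 15]
Visit 1; enqueue 2, 3, 6, 9, 13 → queue [4, 7, 8, 15, 2, 3, 6, 9, 13]
Visit 4; enqueue 10 → queue [7, 8, 15, 2, 3, 6, 9, 13, 10]
Visit 7 → queue [8, 15, 2, 3, 6, 9, 13, 10]
Visit 8; enqueue 14 → queue [15, 2, 3, 6, 9, 13, 10, 14]
Visit 15; enqueue 12 → queue [2, 3, 6, 9, 13, 10, 14, 12]
Visit 2; enqueue 0 → queue [3, 6, 9, 13, 10, 14, 12, 0]
Visit 3; enqueue 5 → queue [6, 9, 13, 10, 14, 12, 0, 5]
Visit 6 → queue [9, 13, 10, 14, 12, 0, 5]
Visit 9 → queue [13, 10, 14, 12, 0, 5]
Visit 13 → queue [10, 14, 12, 0, 5]
Visit 10 → queue [14, 12, 0, 5]
Visit 14 → queue [12, 0, 5]
Visit 12 → queue [0, 5]
Visit 0 → queue [5]
Visit 5 → queue []

11 → 1 → 4 → 7 → 8 → 15 → 2 → 3 → 6 → 9 → 13 → 10 → 14 → 12 → 0 → 5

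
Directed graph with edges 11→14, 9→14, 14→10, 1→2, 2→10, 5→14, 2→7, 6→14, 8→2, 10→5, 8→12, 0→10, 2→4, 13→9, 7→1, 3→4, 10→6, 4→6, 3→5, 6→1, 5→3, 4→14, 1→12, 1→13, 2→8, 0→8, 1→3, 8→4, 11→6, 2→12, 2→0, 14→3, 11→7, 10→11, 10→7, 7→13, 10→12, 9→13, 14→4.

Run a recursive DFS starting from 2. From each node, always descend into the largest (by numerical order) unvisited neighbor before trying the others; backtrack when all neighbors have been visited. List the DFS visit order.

2 -> 12 -> 10 -> 11 -> 14 -> 4 -> 6 -> 1 -> 13 -> 9 -> 3 -> 5 -> 7 -> 8 -> 0

Visit 2
2 → 12
2 → 10
10 → 11
11 → 14
14 → 4
4 → 6
6 → 1
1 → 13
13 → 9
1 → 3
3 → 5
11 → 7
2 → 8
2 → 0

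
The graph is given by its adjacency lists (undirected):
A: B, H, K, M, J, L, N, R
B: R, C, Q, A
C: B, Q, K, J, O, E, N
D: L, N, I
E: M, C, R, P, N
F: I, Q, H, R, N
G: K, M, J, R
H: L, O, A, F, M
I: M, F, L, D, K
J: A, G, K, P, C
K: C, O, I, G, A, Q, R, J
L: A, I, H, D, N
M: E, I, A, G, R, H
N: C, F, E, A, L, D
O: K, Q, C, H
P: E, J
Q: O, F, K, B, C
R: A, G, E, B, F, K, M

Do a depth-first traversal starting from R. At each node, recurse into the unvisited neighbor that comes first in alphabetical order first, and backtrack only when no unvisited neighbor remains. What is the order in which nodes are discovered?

Visit R
R → A
A → B
B → C
C → E
E → M
M → G
G → J
J → K
K → I
I → D
D → L
L → H
H → F
F → N
F → Q
Q → O
J → P

R -> A -> B -> C -> E -> M -> G -> J -> K -> I -> D -> L -> H -> F -> N -> Q -> O -> P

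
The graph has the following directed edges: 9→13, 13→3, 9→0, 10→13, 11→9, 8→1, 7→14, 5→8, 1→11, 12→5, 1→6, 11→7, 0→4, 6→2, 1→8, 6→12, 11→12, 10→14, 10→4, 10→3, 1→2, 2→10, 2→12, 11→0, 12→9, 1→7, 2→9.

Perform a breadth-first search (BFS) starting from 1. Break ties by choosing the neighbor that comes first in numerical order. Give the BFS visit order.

1 → 2 → 6 → 7 → 8 → 11 → 9 → 10 → 12 → 14 → 0 → 13 → 3 → 4 → 5

Visit 1; enqueue 2, 6, 7, 8, 11 → queue [2, 6, 7, 8, 11]
Visit 2; enqueue 9, 10, 12 → queue [6, 7, 8, 11, 9, 10, 12]
Visit 6 → queue [7, 8, 11, 9, 10, 12]
Visit 7; enqueue 14 → queue [8, 11, 9, 10, 12, 14]
Visit 8 → queue [11, 9, 10, 12, 14]
Visit 11; enqueue 0 → queue [9, 10, 12, 14, 0]
Visit 9; enqueue 13 → queue [10, 12, 14, 0, 13]
Visit 10; enqueue 3, 4 → queue [12, 14, 0, 13, 3, 4]
Visit 12; enqueue 5 → queue [14, 0, 13, 3, 4, 5]
Visit 14 → queue [0, 13, 3, 4, 5]
Visit 0 → queue [13, 3, 4, 5]
Visit 13 → queue [3, 4, 5]
Visit 3 → queue [4, 5]
Visit 4 → queue [5]
Visit 5 → queue []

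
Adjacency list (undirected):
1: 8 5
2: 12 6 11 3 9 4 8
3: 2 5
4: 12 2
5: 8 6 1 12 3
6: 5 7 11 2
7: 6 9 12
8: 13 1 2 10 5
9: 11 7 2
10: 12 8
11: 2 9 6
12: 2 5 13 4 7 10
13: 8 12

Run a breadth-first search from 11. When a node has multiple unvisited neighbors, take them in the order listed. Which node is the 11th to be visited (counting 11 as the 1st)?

13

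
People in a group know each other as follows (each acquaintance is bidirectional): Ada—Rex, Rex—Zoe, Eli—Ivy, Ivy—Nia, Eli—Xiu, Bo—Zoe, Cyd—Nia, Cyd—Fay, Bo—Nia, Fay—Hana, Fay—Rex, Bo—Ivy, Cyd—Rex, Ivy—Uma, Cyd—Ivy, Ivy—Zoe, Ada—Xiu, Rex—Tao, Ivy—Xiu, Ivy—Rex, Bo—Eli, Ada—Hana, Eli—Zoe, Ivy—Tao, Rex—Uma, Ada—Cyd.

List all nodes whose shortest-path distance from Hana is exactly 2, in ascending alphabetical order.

Cyd, Rex, Xiu

Level 0: Hana
Level 1: Ada, Fay
Level 2: Cyd, Rex, Xiu
Level 3: Eli, Ivy, Nia, Tao, Uma, Zoe
Level 4: Bo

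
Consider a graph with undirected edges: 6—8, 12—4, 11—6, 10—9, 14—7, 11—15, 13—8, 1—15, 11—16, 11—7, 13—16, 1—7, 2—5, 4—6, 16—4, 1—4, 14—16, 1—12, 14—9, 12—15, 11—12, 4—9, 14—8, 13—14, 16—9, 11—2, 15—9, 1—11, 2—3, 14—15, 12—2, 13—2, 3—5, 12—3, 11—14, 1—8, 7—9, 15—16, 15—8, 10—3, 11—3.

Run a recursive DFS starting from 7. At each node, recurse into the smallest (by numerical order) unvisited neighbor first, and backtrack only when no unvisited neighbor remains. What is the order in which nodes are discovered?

7 -> 1 -> 4 -> 6 -> 8 -> 13 -> 2 -> 3 -> 5 -> 10 -> 9 -> 14 -> 11 -> 12 -> 15 -> 16

Visit 7
7 → 1
1 → 4
4 → 6
6 → 8
8 → 13
13 → 2
2 → 3
3 → 5
3 → 10
10 → 9
9 → 14
14 → 11
11 → 12
12 → 15
15 → 16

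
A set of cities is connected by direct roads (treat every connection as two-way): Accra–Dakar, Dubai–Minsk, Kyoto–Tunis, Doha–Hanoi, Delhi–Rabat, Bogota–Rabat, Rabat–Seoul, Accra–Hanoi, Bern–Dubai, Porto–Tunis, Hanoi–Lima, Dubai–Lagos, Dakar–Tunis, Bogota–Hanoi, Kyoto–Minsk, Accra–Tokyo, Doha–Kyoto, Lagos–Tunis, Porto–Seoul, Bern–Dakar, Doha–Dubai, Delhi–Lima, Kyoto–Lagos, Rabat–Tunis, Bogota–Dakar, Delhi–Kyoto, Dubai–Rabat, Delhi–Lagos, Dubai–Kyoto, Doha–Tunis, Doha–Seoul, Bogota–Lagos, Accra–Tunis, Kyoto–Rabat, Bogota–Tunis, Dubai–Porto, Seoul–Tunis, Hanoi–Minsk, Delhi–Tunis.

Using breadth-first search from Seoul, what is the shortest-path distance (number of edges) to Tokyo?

3

Level 0: Seoul
Level 1: Doha, Porto, Rabat, Tunis
Level 2: Accra, Bogota, Dakar, Delhi, Dubai, Hanoi, Kyoto, Lagos
Level 3: Bern, Lima, Minsk, Tokyo
Tokyo first appears at level 3.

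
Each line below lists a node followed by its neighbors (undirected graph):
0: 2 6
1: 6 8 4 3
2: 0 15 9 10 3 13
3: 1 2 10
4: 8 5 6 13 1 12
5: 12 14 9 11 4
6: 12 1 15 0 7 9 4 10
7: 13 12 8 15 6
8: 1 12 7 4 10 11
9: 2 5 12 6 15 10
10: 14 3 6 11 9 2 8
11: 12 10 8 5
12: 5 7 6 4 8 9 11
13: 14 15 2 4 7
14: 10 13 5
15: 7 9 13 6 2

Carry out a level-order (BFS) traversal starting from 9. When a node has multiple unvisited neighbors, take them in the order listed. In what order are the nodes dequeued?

9, 2, 5, 12, 6, 15, 10, 0, 3, 13, 14, 11, 4, 7, 8, 1

Visit 9; enqueue 2, 5, 12, 6, 15, 10 → queue [2, 5, 12, 6, 15, 10]
Visit 2; enqueue 0, 3, 13 → queue [5, 12, 6, 15, 10, 0, 3, 13]
Visit 5; enqueue 14, 11, 4 → queue [12, 6, 15, 10, 0, 3, 13, 14, 11, 4]
Visit 12; enqueue 7, 8 → queue [6, 15, 10, 0, 3, 13, 14, 11, 4, 7, 8]
Visit 6; enqueue 1 → queue [15, 10, 0, 3, 13, 14, 11, 4, 7, 8, 1]
Visit 15 → queue [10, 0, 3, 13, 14, 11, 4, 7, 8, 1]
Visit 10 → queue [0, 3, 13, 14, 11, 4, 7, 8, 1]
Visit 0 → queue [3, 13, 14, 11, 4, 7, 8, 1]
Visit 3 → queue [13, 14, 11, 4, 7, 8, 1]
Visit 13 → queue [14, 11, 4, 7, 8, 1]
Visit 14 → queue [11, 4, 7, 8, 1]
Visit 11 → queue [4, 7, 8, 1]
Visit 4 → queue [7, 8, 1]
Visit 7 → queue [8, 1]
Visit 8 → queue [1]
Visit 1 → queue []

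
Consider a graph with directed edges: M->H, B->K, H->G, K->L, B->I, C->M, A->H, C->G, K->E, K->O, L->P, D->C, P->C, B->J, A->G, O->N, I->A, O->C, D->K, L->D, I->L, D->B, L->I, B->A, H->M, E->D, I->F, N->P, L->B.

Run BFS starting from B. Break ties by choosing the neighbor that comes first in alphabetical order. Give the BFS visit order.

Visit B; enqueue A, I, J, K → queue [A, I, J, K]
Visit A; enqueue G, H → queue [I, J, K, G, H]
Visit I; enqueue F, L → queue [J, K, G, H, F, L]
Visit J → queue [K, G, H, F, L]
Visit K; enqueue E, O → queue [G, H, F, L, E, O]
Visit G → queue [H, F, L, E, O]
Visit H; enqueue M → queue [F, L, E, O, M]
Visit F → queue [L, E, O, M]
Visit L; enqueue D, P → queue [E, O, M, D, P]
Visit E → queue [O, M, D, P]
Visit O; enqueue C, N → queue [M, D, P, C, N]
Visit M → queue [D, P, C, N]
Visit D → queue [P, C, N]
Visit P → queue [C, N]
Visit C → queue [N]
Visit N → queue []

B A I J K G H F L E O M D P C N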